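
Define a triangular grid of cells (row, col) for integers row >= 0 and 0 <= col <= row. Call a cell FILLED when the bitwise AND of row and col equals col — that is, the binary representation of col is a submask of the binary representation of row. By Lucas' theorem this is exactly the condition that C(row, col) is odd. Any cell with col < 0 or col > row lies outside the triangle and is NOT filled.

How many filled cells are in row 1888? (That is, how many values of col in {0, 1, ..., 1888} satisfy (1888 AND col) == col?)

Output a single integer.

1888 in binary = 11101100000
popcount(1888) = number of 1-bits in 11101100000 = 5
A col c satisfies (1888 AND c) == c iff every set bit of c is also set in 1888; each of the 5 set bits of 1888 can independently be on or off in c.
count = 2^5 = 32

Answer: 32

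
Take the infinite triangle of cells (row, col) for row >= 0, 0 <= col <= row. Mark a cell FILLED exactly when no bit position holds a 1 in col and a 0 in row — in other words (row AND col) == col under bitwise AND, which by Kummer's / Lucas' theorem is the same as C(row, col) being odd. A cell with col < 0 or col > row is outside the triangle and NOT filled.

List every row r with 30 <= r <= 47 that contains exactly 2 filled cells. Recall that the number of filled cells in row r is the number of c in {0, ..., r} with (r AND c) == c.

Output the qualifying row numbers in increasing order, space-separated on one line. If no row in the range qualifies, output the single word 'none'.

Answer: 32

Derivation:
Row r has 2^popcount(r) filled cells, so we need popcount(r) = log2(2) = 1.
Scan r = 30..47 and keep those with exactly 1 one-bits:
r=30=11110 popcount=4 -> skip
r=31=11111 popcount=5 -> skip
r=32=100000 popcount=1 -> KEEP
r=33=100001 popcount=2 -> skip
r=34=100010 popcount=2 -> skip
r=35=100011 popcount=3 -> skip
r=36=100100 popcount=2 -> skip
r=37=100101 popcount=3 -> skip
r=38=100110 popcount=3 -> skip
r=39=100111 popcount=4 -> skip
r=40=101000 popcount=2 -> skip
r=41=101001 popcount=3 -> skip
r=42=101010 popcount=3 -> skip
r=43=101011 popcount=4 -> skip
r=44=101100 popcount=3 -> skip
r=45=101101 popcount=4 -> skip
r=46=101110 popcount=4 -> skip
r=47=101111 popcount=5 -> skip
Kept rows: 32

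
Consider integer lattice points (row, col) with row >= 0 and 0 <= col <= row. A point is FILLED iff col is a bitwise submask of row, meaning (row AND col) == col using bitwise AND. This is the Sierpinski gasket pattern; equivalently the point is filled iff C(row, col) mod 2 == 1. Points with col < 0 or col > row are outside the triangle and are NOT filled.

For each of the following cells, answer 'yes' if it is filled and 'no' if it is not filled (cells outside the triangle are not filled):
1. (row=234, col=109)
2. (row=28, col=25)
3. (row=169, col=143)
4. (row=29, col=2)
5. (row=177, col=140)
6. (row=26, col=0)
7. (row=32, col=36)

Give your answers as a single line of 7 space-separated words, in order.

Answer: no no no no no yes no

Derivation:
(234,109): row=0b11101010, col=0b1101101, row AND col = 0b1101000 = 104; 104 != 109 -> empty
(28,25): row=0b11100, col=0b11001, row AND col = 0b11000 = 24; 24 != 25 -> empty
(169,143): row=0b10101001, col=0b10001111, row AND col = 0b10001001 = 137; 137 != 143 -> empty
(29,2): row=0b11101, col=0b10, row AND col = 0b0 = 0; 0 != 2 -> empty
(177,140): row=0b10110001, col=0b10001100, row AND col = 0b10000000 = 128; 128 != 140 -> empty
(26,0): row=0b11010, col=0b0, row AND col = 0b0 = 0; 0 == 0 -> filled
(32,36): col outside [0, 32] -> not filled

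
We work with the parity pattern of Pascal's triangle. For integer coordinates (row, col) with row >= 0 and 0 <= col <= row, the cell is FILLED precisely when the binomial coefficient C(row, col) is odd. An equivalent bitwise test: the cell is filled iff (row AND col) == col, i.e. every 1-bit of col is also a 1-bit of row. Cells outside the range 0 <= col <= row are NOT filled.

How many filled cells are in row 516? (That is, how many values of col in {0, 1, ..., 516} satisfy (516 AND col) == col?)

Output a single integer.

Answer: 4

Derivation:
516 in binary = 1000000100
popcount(516) = number of 1-bits in 1000000100 = 2
A col c satisfies (516 AND c) == c iff every set bit of c is also set in 516; each of the 2 set bits of 516 can independently be on or off in c.
count = 2^2 = 4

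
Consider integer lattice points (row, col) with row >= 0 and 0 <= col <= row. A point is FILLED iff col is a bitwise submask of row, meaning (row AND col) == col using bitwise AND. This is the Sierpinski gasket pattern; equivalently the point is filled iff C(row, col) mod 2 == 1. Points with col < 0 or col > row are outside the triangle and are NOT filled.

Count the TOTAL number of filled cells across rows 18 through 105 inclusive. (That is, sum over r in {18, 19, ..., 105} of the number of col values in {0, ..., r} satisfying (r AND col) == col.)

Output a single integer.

Answer: 1260

Derivation:
r18=10010 pc2: +4 =4
r19=10011 pc3: +8 =12
r20=10100 pc2: +4 =16
r21=10101 pc3: +8 =24
r22=10110 pc3: +8 =32
r23=10111 pc4: +16 =48
r24=11000 pc2: +4 =52
r25=11001 pc3: +8 =60
r26=11010 pc3: +8 =68
r27=11011 pc4: +16 =84
r28=11100 pc3: +8 =92
r29=11101 pc4: +16 =108
r30=11110 pc4: +16 =124
r31=11111 pc5: +32 =156
r32=100000 pc1: +2 =158
r33=100001 pc2: +4 =162
r34=100010 pc2: +4 =166
r35=100011 pc3: +8 =174
r36=100100 pc2: +4 =178
r37=100101 pc3: +8 =186
r38=100110 pc3: +8 =194
r39=100111 pc4: +16 =210
r40=101000 pc2: +4 =214
r41=101001 pc3: +8 =222
r42=101010 pc3: +8 =230
r43=101011 pc4: +16 =246
r44=101100 pc3: +8 =254
r45=101101 pc4: +16 =270
r46=101110 pc4: +16 =286
r47=101111 pc5: +32 =318
r48=110000 pc2: +4 =322
r49=110001 pc3: +8 =330
r50=110010 pc3: +8 =338
r51=110011 pc4: +16 =354
r52=110100 pc3: +8 =362
r53=110101 pc4: +16 =378
r54=110110 pc4: +16 =394
r55=110111 pc5: +32 =426
r56=111000 pc3: +8 =434
r57=111001 pc4: +16 =450
r58=111010 pc4: +16 =466
r59=111011 pc5: +32 =498
r60=111100 pc4: +16 =514
r61=111101 pc5: +32 =546
r62=111110 pc5: +32 =578
r63=111111 pc6: +64 =642
r64=1000000 pc1: +2 =644
r65=1000001 pc2: +4 =648
r66=1000010 pc2: +4 =652
r67=1000011 pc3: +8 =660
r68=1000100 pc2: +4 =664
r69=1000101 pc3: +8 =672
r70=1000110 pc3: +8 =680
r71=1000111 pc4: +16 =696
r72=1001000 pc2: +4 =700
r73=1001001 pc3: +8 =708
r74=1001010 pc3: +8 =716
r75=1001011 pc4: +16 =732
r76=1001100 pc3: +8 =740
r77=1001101 pc4: +16 =756
r78=1001110 pc4: +16 =772
r79=1001111 pc5: +32 =804
r80=1010000 pc2: +4 =808
r81=1010001 pc3: +8 =816
r82=1010010 pc3: +8 =824
r83=1010011 pc4: +16 =840
r84=1010100 pc3: +8 =848
r85=1010101 pc4: +16 =864
r86=1010110 pc4: +16 =880
r87=1010111 pc5: +32 =912
r88=1011000 pc3: +8 =920
r89=1011001 pc4: +16 =936
r90=1011010 pc4: +16 =952
r91=1011011 pc5: +32 =984
r92=1011100 pc4: +16 =1000
r93=1011101 pc5: +32 =1032
r94=1011110 pc5: +32 =1064
r95=1011111 pc6: +64 =1128
r96=1100000 pc2: +4 =1132
r97=1100001 pc3: +8 =1140
r98=1100010 pc3: +8 =1148
r99=1100011 pc4: +16 =1164
r100=1100100 pc3: +8 =1172
r101=1100101 pc4: +16 =1188
r102=1100110 pc4: +16 =1204
r103=1100111 pc5: +32 =1236
r104=1101000 pc3: +8 =1244
r105=1101001 pc4: +16 =1260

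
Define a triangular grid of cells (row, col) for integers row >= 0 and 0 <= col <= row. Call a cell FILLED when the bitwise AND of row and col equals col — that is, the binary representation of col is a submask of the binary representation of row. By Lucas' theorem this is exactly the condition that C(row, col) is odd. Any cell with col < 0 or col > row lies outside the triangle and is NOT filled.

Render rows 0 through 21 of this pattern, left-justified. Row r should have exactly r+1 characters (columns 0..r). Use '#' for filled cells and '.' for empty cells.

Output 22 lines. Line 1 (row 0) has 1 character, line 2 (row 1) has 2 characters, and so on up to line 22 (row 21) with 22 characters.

r0=0: #
r1=1: ##
r2=10: #.#
r3=11: ####
r4=100: #...#
r5=101: ##..##
r6=110: #.#.#.#
r7=111: ########
r8=1000: #.......#
r9=1001: ##......##
r10=1010: #.#.....#.#
r11=1011: ####....####
r12=1100: #...#...#...#
r13=1101: ##..##..##..##
r14=1110: #.#.#.#.#.#.#.#
r15=1111: ################
r16=10000: #...............#
r17=10001: ##..............##
r18=10010: #.#.............#.#
r19=10011: ####............####
r20=10100: #...#...........#...#
r21=10101: ##..##..........##..##

Answer: #
##
#.#
####
#...#
##..##
#.#.#.#
########
#.......#
##......##
#.#.....#.#
####....####
#...#...#...#
##..##..##..##
#.#.#.#.#.#.#.#
################
#...............#
##..............##
#.#.............#.#
####............####
#...#...........#...#
##..##..........##..##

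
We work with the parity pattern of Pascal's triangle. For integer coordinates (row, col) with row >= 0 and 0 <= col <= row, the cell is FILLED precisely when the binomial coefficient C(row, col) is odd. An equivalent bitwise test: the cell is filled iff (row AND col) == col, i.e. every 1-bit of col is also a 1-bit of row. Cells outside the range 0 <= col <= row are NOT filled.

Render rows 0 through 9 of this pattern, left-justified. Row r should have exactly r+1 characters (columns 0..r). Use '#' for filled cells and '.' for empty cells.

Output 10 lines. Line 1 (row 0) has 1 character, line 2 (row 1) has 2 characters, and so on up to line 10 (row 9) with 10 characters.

Answer: #
##
#.#
####
#...#
##..##
#.#.#.#
########
#.......#
##......##

Derivation:
r0=0: #
r1=1: ##
r2=10: #.#
r3=11: ####
r4=100: #...#
r5=101: ##..##
r6=110: #.#.#.#
r7=111: ########
r8=1000: #.......#
r9=1001: ##......##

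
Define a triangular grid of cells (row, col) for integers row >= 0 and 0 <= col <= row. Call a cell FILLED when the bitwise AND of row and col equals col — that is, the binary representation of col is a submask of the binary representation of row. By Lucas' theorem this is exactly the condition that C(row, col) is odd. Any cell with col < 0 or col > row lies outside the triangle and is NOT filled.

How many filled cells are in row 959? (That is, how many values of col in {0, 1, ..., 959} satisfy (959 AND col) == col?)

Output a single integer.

Answer: 512

Derivation:
959 in binary = 1110111111
popcount(959) = number of 1-bits in 1110111111 = 9
A col c satisfies (959 AND c) == c iff every set bit of c is also set in 959; each of the 9 set bits of 959 can independently be on or off in c.
count = 2^9 = 512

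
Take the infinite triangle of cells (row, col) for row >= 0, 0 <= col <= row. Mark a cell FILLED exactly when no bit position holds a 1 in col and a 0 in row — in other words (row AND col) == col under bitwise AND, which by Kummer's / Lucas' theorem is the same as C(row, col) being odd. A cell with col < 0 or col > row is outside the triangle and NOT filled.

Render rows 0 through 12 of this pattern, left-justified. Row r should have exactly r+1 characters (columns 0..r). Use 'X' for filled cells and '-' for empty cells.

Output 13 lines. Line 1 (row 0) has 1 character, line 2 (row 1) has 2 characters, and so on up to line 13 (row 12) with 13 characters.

r0=0: X
r1=1: XX
r2=10: X-X
r3=11: XXXX
r4=100: X---X
r5=101: XX--XX
r6=110: X-X-X-X
r7=111: XXXXXXXX
r8=1000: X-------X
r9=1001: XX------XX
r10=1010: X-X-----X-X
r11=1011: XXXX----XXXX
r12=1100: X---X---X---X

Answer: X
XX
X-X
XXXX
X---X
XX--XX
X-X-X-X
XXXXXXXX
X-------X
XX------XX
X-X-----X-X
XXXX----XXXX
X---X---X---X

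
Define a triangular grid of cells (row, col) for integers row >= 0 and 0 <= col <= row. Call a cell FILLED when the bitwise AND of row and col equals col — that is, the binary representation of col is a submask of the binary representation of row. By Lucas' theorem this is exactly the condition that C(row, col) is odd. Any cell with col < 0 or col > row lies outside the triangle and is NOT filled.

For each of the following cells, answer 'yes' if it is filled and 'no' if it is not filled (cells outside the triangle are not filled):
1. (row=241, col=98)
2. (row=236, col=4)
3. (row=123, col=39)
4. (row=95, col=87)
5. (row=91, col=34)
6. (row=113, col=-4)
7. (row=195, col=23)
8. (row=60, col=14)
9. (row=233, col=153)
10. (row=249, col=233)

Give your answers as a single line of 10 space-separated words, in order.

Answer: no yes no yes no no no no no yes

Derivation:
(241,98): row=0b11110001, col=0b1100010, row AND col = 0b1100000 = 96; 96 != 98 -> empty
(236,4): row=0b11101100, col=0b100, row AND col = 0b100 = 4; 4 == 4 -> filled
(123,39): row=0b1111011, col=0b100111, row AND col = 0b100011 = 35; 35 != 39 -> empty
(95,87): row=0b1011111, col=0b1010111, row AND col = 0b1010111 = 87; 87 == 87 -> filled
(91,34): row=0b1011011, col=0b100010, row AND col = 0b10 = 2; 2 != 34 -> empty
(113,-4): col outside [0, 113] -> not filled
(195,23): row=0b11000011, col=0b10111, row AND col = 0b11 = 3; 3 != 23 -> empty
(60,14): row=0b111100, col=0b1110, row AND col = 0b1100 = 12; 12 != 14 -> empty
(233,153): row=0b11101001, col=0b10011001, row AND col = 0b10001001 = 137; 137 != 153 -> empty
(249,233): row=0b11111001, col=0b11101001, row AND col = 0b11101001 = 233; 233 == 233 -> filled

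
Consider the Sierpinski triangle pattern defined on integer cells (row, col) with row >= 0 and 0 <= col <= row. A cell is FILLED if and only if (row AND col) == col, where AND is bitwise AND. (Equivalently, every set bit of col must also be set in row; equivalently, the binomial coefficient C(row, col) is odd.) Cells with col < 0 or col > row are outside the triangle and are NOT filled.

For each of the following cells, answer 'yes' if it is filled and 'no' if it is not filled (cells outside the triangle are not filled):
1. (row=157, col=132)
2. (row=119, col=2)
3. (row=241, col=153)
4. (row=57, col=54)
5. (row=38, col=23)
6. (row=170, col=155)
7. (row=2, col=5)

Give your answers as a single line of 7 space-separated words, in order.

(157,132): row=0b10011101, col=0b10000100, row AND col = 0b10000100 = 132; 132 == 132 -> filled
(119,2): row=0b1110111, col=0b10, row AND col = 0b10 = 2; 2 == 2 -> filled
(241,153): row=0b11110001, col=0b10011001, row AND col = 0b10010001 = 145; 145 != 153 -> empty
(57,54): row=0b111001, col=0b110110, row AND col = 0b110000 = 48; 48 != 54 -> empty
(38,23): row=0b100110, col=0b10111, row AND col = 0b110 = 6; 6 != 23 -> empty
(170,155): row=0b10101010, col=0b10011011, row AND col = 0b10001010 = 138; 138 != 155 -> empty
(2,5): col outside [0, 2] -> not filled

Answer: yes yes no no no no no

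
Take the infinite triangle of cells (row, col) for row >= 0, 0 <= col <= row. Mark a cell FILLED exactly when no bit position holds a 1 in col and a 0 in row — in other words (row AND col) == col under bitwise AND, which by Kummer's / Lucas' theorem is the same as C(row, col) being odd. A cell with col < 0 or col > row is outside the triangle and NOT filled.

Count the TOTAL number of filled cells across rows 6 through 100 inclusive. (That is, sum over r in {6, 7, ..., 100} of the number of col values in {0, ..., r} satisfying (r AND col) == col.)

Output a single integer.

r6=110 pc2: +4 =4
r7=111 pc3: +8 =12
r8=1000 pc1: +2 =14
r9=1001 pc2: +4 =18
r10=1010 pc2: +4 =22
r11=1011 pc3: +8 =30
r12=1100 pc2: +4 =34
r13=1101 pc3: +8 =42
r14=1110 pc3: +8 =50
r15=1111 pc4: +16 =66
r16=10000 pc1: +2 =68
r17=10001 pc2: +4 =72
r18=10010 pc2: +4 =76
r19=10011 pc3: +8 =84
r20=10100 pc2: +4 =88
r21=10101 pc3: +8 =96
r22=10110 pc3: +8 =104
r23=10111 pc4: +16 =120
r24=11000 pc2: +4 =124
r25=11001 pc3: +8 =132
r26=11010 pc3: +8 =140
r27=11011 pc4: +16 =156
r28=11100 pc3: +8 =164
r29=11101 pc4: +16 =180
r30=11110 pc4: +16 =196
r31=11111 pc5: +32 =228
r32=100000 pc1: +2 =230
r33=100001 pc2: +4 =234
r34=100010 pc2: +4 =238
r35=100011 pc3: +8 =246
r36=100100 pc2: +4 =250
r37=100101 pc3: +8 =258
r38=100110 pc3: +8 =266
r39=100111 pc4: +16 =282
r40=101000 pc2: +4 =286
r41=101001 pc3: +8 =294
r42=101010 pc3: +8 =302
r43=101011 pc4: +16 =318
r44=101100 pc3: +8 =326
r45=101101 pc4: +16 =342
r46=101110 pc4: +16 =358
r47=101111 pc5: +32 =390
r48=110000 pc2: +4 =394
r49=110001 pc3: +8 =402
r50=110010 pc3: +8 =410
r51=110011 pc4: +16 =426
r52=110100 pc3: +8 =434
r53=110101 pc4: +16 =450
r54=110110 pc4: +16 =466
r55=110111 pc5: +32 =498
r56=111000 pc3: +8 =506
r57=111001 pc4: +16 =522
r58=111010 pc4: +16 =538
r59=111011 pc5: +32 =570
r60=111100 pc4: +16 =586
r61=111101 pc5: +32 =618
r62=111110 pc5: +32 =650
r63=111111 pc6: +64 =714
r64=1000000 pc1: +2 =716
r65=1000001 pc2: +4 =720
r66=1000010 pc2: +4 =724
r67=1000011 pc3: +8 =732
r68=1000100 pc2: +4 =736
r69=1000101 pc3: +8 =744
r70=1000110 pc3: +8 =752
r71=1000111 pc4: +16 =768
r72=1001000 pc2: +4 =772
r73=1001001 pc3: +8 =780
r74=1001010 pc3: +8 =788
r75=1001011 pc4: +16 =804
r76=1001100 pc3: +8 =812
r77=1001101 pc4: +16 =828
r78=1001110 pc4: +16 =844
r79=1001111 pc5: +32 =876
r80=1010000 pc2: +4 =880
r81=1010001 pc3: +8 =888
r82=1010010 pc3: +8 =896
r83=1010011 pc4: +16 =912
r84=1010100 pc3: +8 =920
r85=1010101 pc4: +16 =936
r86=1010110 pc4: +16 =952
r87=1010111 pc5: +32 =984
r88=1011000 pc3: +8 =992
r89=1011001 pc4: +16 =1008
r90=1011010 pc4: +16 =1024
r91=1011011 pc5: +32 =1056
r92=1011100 pc4: +16 =1072
r93=1011101 pc5: +32 =1104
r94=1011110 pc5: +32 =1136
r95=1011111 pc6: +64 =1200
r96=1100000 pc2: +4 =1204
r97=1100001 pc3: +8 =1212
r98=1100010 pc3: +8 =1220
r99=1100011 pc4: +16 =1236
r100=1100100 pc3: +8 =1244

Answer: 1244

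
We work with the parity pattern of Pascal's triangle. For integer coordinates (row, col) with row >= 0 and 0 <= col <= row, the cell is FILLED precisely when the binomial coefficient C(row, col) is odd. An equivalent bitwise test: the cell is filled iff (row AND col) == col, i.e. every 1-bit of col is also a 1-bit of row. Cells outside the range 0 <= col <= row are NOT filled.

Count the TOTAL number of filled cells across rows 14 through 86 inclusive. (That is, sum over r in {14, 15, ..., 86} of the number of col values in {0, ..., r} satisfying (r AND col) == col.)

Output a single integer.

r14=1110 pc3: +8 =8
r15=1111 pc4: +16 =24
r16=10000 pc1: +2 =26
r17=10001 pc2: +4 =30
r18=10010 pc2: +4 =34
r19=10011 pc3: +8 =42
r20=10100 pc2: +4 =46
r21=10101 pc3: +8 =54
r22=10110 pc3: +8 =62
r23=10111 pc4: +16 =78
r24=11000 pc2: +4 =82
r25=11001 pc3: +8 =90
r26=11010 pc3: +8 =98
r27=11011 pc4: +16 =114
r28=11100 pc3: +8 =122
r29=11101 pc4: +16 =138
r30=11110 pc4: +16 =154
r31=11111 pc5: +32 =186
r32=100000 pc1: +2 =188
r33=100001 pc2: +4 =192
r34=100010 pc2: +4 =196
r35=100011 pc3: +8 =204
r36=100100 pc2: +4 =208
r37=100101 pc3: +8 =216
r38=100110 pc3: +8 =224
r39=100111 pc4: +16 =240
r40=101000 pc2: +4 =244
r41=101001 pc3: +8 =252
r42=101010 pc3: +8 =260
r43=101011 pc4: +16 =276
r44=101100 pc3: +8 =284
r45=101101 pc4: +16 =300
r46=101110 pc4: +16 =316
r47=101111 pc5: +32 =348
r48=110000 pc2: +4 =352
r49=110001 pc3: +8 =360
r50=110010 pc3: +8 =368
r51=110011 pc4: +16 =384
r52=110100 pc3: +8 =392
r53=110101 pc4: +16 =408
r54=110110 pc4: +16 =424
r55=110111 pc5: +32 =456
r56=111000 pc3: +8 =464
r57=111001 pc4: +16 =480
r58=111010 pc4: +16 =496
r59=111011 pc5: +32 =528
r60=111100 pc4: +16 =544
r61=111101 pc5: +32 =576
r62=111110 pc5: +32 =608
r63=111111 pc6: +64 =672
r64=1000000 pc1: +2 =674
r65=1000001 pc2: +4 =678
r66=1000010 pc2: +4 =682
r67=1000011 pc3: +8 =690
r68=1000100 pc2: +4 =694
r69=1000101 pc3: +8 =702
r70=1000110 pc3: +8 =710
r71=1000111 pc4: +16 =726
r72=1001000 pc2: +4 =730
r73=1001001 pc3: +8 =738
r74=1001010 pc3: +8 =746
r75=1001011 pc4: +16 =762
r76=1001100 pc3: +8 =770
r77=1001101 pc4: +16 =786
r78=1001110 pc4: +16 =802
r79=1001111 pc5: +32 =834
r80=1010000 pc2: +4 =838
r81=1010001 pc3: +8 =846
r82=1010010 pc3: +8 =854
r83=1010011 pc4: +16 =870
r84=1010100 pc3: +8 =878
r85=1010101 pc4: +16 =894
r86=1010110 pc4: +16 =910

Answer: 910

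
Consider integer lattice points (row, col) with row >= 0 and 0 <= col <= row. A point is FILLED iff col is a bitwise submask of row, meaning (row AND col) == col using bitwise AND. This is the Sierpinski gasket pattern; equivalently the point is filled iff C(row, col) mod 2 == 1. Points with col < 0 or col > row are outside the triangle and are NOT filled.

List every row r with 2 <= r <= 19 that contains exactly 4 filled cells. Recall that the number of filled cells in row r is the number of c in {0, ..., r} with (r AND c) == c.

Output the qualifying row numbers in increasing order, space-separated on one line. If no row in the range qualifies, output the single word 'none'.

Row r has 2^popcount(r) filled cells, so we need popcount(r) = log2(4) = 2.
Scan r = 2..19 and keep those with exactly 2 one-bits:
r=2=10 popcount=1 -> skip
r=3=11 popcount=2 -> KEEP
r=4=100 popcount=1 -> skip
r=5=101 popcount=2 -> KEEP
r=6=110 popcount=2 -> KEEP
r=7=111 popcount=3 -> skip
r=8=1000 popcount=1 -> skip
r=9=1001 popcount=2 -> KEEP
r=10=1010 popcount=2 -> KEEP
r=11=1011 popcount=3 -> skip
r=12=1100 popcount=2 -> KEEP
r=13=1101 popcount=3 -> skip
r=14=1110 popcount=3 -> skip
r=15=1111 popcount=4 -> skip
r=16=10000 popcount=1 -> skip
r=17=10001 popcount=2 -> KEEP
r=18=10010 popcount=2 -> KEEP
r=19=10011 popcount=3 -> skip
Kept rows: 3 5 6 9 10 12 17 18

Answer: 3 5 6 9 10 12 17 18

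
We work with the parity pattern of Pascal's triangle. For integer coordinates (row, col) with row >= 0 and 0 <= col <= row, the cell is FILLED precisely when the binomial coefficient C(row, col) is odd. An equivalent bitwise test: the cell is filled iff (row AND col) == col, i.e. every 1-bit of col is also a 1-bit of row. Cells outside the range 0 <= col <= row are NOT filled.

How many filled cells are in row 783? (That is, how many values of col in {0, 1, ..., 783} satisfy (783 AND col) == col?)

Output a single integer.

Answer: 64

Derivation:
783 in binary = 1100001111
popcount(783) = number of 1-bits in 1100001111 = 6
A col c satisfies (783 AND c) == c iff every set bit of c is also set in 783; each of the 6 set bits of 783 can independently be on or off in c.
count = 2^6 = 64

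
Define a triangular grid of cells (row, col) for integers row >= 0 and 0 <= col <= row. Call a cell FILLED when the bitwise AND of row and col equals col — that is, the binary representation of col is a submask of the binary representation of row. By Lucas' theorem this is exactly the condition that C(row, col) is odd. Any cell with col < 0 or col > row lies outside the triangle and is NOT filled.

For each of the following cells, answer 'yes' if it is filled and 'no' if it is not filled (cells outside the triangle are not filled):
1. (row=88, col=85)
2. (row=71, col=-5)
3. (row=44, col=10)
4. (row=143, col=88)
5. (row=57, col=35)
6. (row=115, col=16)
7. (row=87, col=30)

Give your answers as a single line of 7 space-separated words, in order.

(88,85): row=0b1011000, col=0b1010101, row AND col = 0b1010000 = 80; 80 != 85 -> empty
(71,-5): col outside [0, 71] -> not filled
(44,10): row=0b101100, col=0b1010, row AND col = 0b1000 = 8; 8 != 10 -> empty
(143,88): row=0b10001111, col=0b1011000, row AND col = 0b1000 = 8; 8 != 88 -> empty
(57,35): row=0b111001, col=0b100011, row AND col = 0b100001 = 33; 33 != 35 -> empty
(115,16): row=0b1110011, col=0b10000, row AND col = 0b10000 = 16; 16 == 16 -> filled
(87,30): row=0b1010111, col=0b11110, row AND col = 0b10110 = 22; 22 != 30 -> empty

Answer: no no no no no yes no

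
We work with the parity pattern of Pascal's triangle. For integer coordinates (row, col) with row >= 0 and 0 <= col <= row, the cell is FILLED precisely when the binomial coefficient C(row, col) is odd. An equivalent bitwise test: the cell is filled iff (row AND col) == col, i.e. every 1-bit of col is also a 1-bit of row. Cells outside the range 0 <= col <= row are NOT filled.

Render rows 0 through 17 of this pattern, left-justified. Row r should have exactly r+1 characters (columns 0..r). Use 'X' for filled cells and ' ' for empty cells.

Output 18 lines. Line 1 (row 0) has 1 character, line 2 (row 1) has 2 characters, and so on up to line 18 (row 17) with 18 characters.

r0=0: X
r1=1: XX
r2=10: X X
r3=11: XXXX
r4=100: X   X
r5=101: XX  XX
r6=110: X X X X
r7=111: XXXXXXXX
r8=1000: X       X
r9=1001: XX      XX
r10=1010: X X     X X
r11=1011: XXXX    XXXX
r12=1100: X   X   X   X
r13=1101: XX  XX  XX  XX
r14=1110: X X X X X X X X
r15=1111: XXXXXXXXXXXXXXXX
r16=10000: X               X
r17=10001: XX              XX

Answer: X
XX
X X
XXXX
X   X
XX  XX
X X X X
XXXXXXXX
X       X
XX      XX
X X     X X
XXXX    XXXX
X   X   X   X
XX  XX  XX  XX
X X X X X X X X
XXXXXXXXXXXXXXXX
X               X
XX              XX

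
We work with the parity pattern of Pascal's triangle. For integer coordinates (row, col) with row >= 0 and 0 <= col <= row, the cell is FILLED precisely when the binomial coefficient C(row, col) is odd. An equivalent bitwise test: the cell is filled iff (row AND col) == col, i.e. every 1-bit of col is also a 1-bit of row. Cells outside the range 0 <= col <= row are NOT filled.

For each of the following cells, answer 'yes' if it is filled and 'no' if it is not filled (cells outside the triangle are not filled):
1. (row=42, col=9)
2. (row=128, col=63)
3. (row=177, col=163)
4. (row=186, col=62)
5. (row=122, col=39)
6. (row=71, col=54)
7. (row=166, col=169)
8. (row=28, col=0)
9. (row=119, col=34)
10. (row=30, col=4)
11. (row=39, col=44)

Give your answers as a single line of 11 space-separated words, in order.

Answer: no no no no no no no yes yes yes no

Derivation:
(42,9): row=0b101010, col=0b1001, row AND col = 0b1000 = 8; 8 != 9 -> empty
(128,63): row=0b10000000, col=0b111111, row AND col = 0b0 = 0; 0 != 63 -> empty
(177,163): row=0b10110001, col=0b10100011, row AND col = 0b10100001 = 161; 161 != 163 -> empty
(186,62): row=0b10111010, col=0b111110, row AND col = 0b111010 = 58; 58 != 62 -> empty
(122,39): row=0b1111010, col=0b100111, row AND col = 0b100010 = 34; 34 != 39 -> empty
(71,54): row=0b1000111, col=0b110110, row AND col = 0b110 = 6; 6 != 54 -> empty
(166,169): col outside [0, 166] -> not filled
(28,0): row=0b11100, col=0b0, row AND col = 0b0 = 0; 0 == 0 -> filled
(119,34): row=0b1110111, col=0b100010, row AND col = 0b100010 = 34; 34 == 34 -> filled
(30,4): row=0b11110, col=0b100, row AND col = 0b100 = 4; 4 == 4 -> filled
(39,44): col outside [0, 39] -> not filled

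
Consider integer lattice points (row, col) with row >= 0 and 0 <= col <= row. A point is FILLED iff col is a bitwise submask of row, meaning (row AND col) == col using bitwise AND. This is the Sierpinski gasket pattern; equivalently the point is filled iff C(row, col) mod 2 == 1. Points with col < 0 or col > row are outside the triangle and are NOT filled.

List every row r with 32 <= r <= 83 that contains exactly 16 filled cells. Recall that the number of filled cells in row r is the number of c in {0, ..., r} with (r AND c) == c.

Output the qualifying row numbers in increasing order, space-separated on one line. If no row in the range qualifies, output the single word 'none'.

Row r has 2^popcount(r) filled cells, so we need popcount(r) = log2(16) = 4.
Scan r = 32..83 and keep those with exactly 4 one-bits:
r=32=100000 popcount=1 -> skip
r=33=100001 popcount=2 -> skip
r=34=100010 popcount=2 -> skip
r=35=100011 popcount=3 -> skip
r=36=100100 popcount=2 -> skip
r=37=100101 popcount=3 -> skip
r=38=100110 popcount=3 -> skip
r=39=100111 popcount=4 -> KEEP
r=40=101000 popcount=2 -> skip
r=41=101001 popcount=3 -> skip
r=42=101010 popcount=3 -> skip
r=43=101011 popcount=4 -> KEEP
r=44=101100 popcount=3 -> skip
r=45=101101 popcount=4 -> KEEP
r=46=101110 popcount=4 -> KEEP
r=47=101111 popcount=5 -> skip
r=48=110000 popcount=2 -> skip
r=49=110001 popcount=3 -> skip
r=50=110010 popcount=3 -> skip
r=51=110011 popcount=4 -> KEEP
r=52=110100 popcount=3 -> skip
r=53=110101 popcount=4 -> KEEP
r=54=110110 popcount=4 -> KEEP
r=55=110111 popcount=5 -> skip
r=56=111000 popcount=3 -> skip
r=57=111001 popcount=4 -> KEEP
r=58=111010 popcount=4 -> KEEP
r=59=111011 popcount=5 -> skip
r=60=111100 popcount=4 -> KEEP
r=61=111101 popcount=5 -> skip
r=62=111110 popcount=5 -> skip
r=63=111111 popcount=6 -> skip
r=64=1000000 popcount=1 -> skip
r=65=1000001 popcount=2 -> skip
r=66=1000010 popcount=2 -> skip
r=67=1000011 popcount=3 -> skip
r=68=1000100 popcount=2 -> skip
r=69=1000101 popcount=3 -> skip
r=70=1000110 popcount=3 -> skip
r=71=1000111 popcount=4 -> KEEP
r=72=1001000 popcount=2 -> skip
r=73=1001001 popcount=3 -> skip
r=74=1001010 popcount=3 -> skip
r=75=1001011 popcount=4 -> KEEP
r=76=1001100 popcount=3 -> skip
r=77=1001101 popcount=4 -> KEEP
r=78=1001110 popcount=4 -> KEEP
r=79=1001111 popcount=5 -> skip
r=80=1010000 popcount=2 -> skip
r=81=1010001 popcount=3 -> skip
r=82=1010010 popcount=3 -> skip
r=83=1010011 popcount=4 -> KEEP
Kept rows: 39 43 45 46 51 53 54 57 58 60 71 75 77 78 83

Answer: 39 43 45 46 51 53 54 57 58 60 71 75 77 78 83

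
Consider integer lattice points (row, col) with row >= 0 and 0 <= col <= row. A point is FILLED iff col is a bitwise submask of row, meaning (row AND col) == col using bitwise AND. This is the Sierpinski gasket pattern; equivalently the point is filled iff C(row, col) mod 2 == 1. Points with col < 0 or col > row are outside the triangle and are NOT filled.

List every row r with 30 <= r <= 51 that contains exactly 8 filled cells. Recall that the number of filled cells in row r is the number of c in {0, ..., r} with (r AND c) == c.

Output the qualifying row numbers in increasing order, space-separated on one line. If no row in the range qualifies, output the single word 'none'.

Row r has 2^popcount(r) filled cells, so we need popcount(r) = log2(8) = 3.
Scan r = 30..51 and keep those with exactly 3 one-bits:
r=30=11110 popcount=4 -> skip
r=31=11111 popcount=5 -> skip
r=32=100000 popcount=1 -> skip
r=33=100001 popcount=2 -> skip
r=34=100010 popcount=2 -> skip
r=35=100011 popcount=3 -> KEEP
r=36=100100 popcount=2 -> skip
r=37=100101 popcount=3 -> KEEP
r=38=100110 popcount=3 -> KEEP
r=39=100111 popcount=4 -> skip
r=40=101000 popcount=2 -> skip
r=41=101001 popcount=3 -> KEEP
r=42=101010 popcount=3 -> KEEP
r=43=101011 popcount=4 -> skip
r=44=101100 popcount=3 -> KEEP
r=45=101101 popcount=4 -> skip
r=46=101110 popcount=4 -> skip
r=47=101111 popcount=5 -> skip
r=48=110000 popcount=2 -> skip
r=49=110001 popcount=3 -> KEEP
r=50=110010 popcount=3 -> KEEP
r=51=110011 popcount=4 -> skip
Kept rows: 35 37 38 41 42 44 49 50

Answer: 35 37 38 41 42 44 49 50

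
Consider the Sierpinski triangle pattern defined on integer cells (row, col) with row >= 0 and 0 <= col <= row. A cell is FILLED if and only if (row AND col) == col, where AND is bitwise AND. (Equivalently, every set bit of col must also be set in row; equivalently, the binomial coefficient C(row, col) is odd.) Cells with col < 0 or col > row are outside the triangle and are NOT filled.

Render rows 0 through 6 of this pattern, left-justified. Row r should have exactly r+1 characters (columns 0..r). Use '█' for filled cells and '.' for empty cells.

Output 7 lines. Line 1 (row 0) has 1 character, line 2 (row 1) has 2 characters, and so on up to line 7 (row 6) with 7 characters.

r0=0: █
r1=1: ██
r2=10: █.█
r3=11: ████
r4=100: █...█
r5=101: ██..██
r6=110: █.█.█.█

Answer: █
██
█.█
████
█...█
██..██
█.█.█.█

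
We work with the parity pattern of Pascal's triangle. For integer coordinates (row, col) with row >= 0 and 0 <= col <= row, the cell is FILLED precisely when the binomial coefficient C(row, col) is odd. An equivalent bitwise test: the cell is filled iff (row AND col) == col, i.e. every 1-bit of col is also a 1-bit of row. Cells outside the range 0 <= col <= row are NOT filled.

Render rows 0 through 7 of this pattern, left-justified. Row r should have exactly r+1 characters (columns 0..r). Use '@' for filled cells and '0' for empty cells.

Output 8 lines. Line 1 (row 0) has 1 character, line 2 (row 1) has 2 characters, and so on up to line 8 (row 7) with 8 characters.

Answer: @
@@
@0@
@@@@
@000@
@@00@@
@0@0@0@
@@@@@@@@

Derivation:
r0=0: @
r1=1: @@
r2=10: @0@
r3=11: @@@@
r4=100: @000@
r5=101: @@00@@
r6=110: @0@0@0@
r7=111: @@@@@@@@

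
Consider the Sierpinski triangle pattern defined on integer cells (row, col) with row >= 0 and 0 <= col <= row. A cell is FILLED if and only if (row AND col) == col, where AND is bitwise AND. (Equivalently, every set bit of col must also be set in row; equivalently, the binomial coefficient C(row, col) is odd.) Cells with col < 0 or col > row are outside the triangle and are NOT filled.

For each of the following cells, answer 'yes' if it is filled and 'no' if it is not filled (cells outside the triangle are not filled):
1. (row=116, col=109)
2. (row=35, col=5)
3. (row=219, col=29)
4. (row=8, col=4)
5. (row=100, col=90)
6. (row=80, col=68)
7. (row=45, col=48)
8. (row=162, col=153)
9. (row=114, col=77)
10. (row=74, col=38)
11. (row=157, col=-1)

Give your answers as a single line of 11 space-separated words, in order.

Answer: no no no no no no no no no no no

Derivation:
(116,109): row=0b1110100, col=0b1101101, row AND col = 0b1100100 = 100; 100 != 109 -> empty
(35,5): row=0b100011, col=0b101, row AND col = 0b1 = 1; 1 != 5 -> empty
(219,29): row=0b11011011, col=0b11101, row AND col = 0b11001 = 25; 25 != 29 -> empty
(8,4): row=0b1000, col=0b100, row AND col = 0b0 = 0; 0 != 4 -> empty
(100,90): row=0b1100100, col=0b1011010, row AND col = 0b1000000 = 64; 64 != 90 -> empty
(80,68): row=0b1010000, col=0b1000100, row AND col = 0b1000000 = 64; 64 != 68 -> empty
(45,48): col outside [0, 45] -> not filled
(162,153): row=0b10100010, col=0b10011001, row AND col = 0b10000000 = 128; 128 != 153 -> empty
(114,77): row=0b1110010, col=0b1001101, row AND col = 0b1000000 = 64; 64 != 77 -> empty
(74,38): row=0b1001010, col=0b100110, row AND col = 0b10 = 2; 2 != 38 -> empty
(157,-1): col outside [0, 157] -> not filled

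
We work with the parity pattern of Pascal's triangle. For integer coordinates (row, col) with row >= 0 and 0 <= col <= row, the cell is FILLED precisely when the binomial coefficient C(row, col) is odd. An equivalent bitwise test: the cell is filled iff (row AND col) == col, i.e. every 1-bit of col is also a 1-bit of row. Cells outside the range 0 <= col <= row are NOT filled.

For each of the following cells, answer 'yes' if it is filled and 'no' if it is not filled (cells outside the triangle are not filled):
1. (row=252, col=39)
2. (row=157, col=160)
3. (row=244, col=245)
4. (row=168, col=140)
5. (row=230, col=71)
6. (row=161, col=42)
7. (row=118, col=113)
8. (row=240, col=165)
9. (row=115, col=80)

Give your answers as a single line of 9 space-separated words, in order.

(252,39): row=0b11111100, col=0b100111, row AND col = 0b100100 = 36; 36 != 39 -> empty
(157,160): col outside [0, 157] -> not filled
(244,245): col outside [0, 244] -> not filled
(168,140): row=0b10101000, col=0b10001100, row AND col = 0b10001000 = 136; 136 != 140 -> empty
(230,71): row=0b11100110, col=0b1000111, row AND col = 0b1000110 = 70; 70 != 71 -> empty
(161,42): row=0b10100001, col=0b101010, row AND col = 0b100000 = 32; 32 != 42 -> empty
(118,113): row=0b1110110, col=0b1110001, row AND col = 0b1110000 = 112; 112 != 113 -> empty
(240,165): row=0b11110000, col=0b10100101, row AND col = 0b10100000 = 160; 160 != 165 -> empty
(115,80): row=0b1110011, col=0b1010000, row AND col = 0b1010000 = 80; 80 == 80 -> filled

Answer: no no no no no no no no yes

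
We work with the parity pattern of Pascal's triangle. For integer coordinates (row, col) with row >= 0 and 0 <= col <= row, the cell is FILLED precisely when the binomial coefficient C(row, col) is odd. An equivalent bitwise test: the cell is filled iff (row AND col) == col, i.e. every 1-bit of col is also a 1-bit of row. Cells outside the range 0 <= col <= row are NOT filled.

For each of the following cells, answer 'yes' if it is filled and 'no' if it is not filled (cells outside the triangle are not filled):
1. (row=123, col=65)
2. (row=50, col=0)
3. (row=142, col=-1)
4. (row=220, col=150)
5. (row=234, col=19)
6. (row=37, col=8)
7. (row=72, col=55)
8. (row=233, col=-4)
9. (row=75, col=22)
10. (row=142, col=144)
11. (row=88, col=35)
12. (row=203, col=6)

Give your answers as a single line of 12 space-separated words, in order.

Answer: yes yes no no no no no no no no no no

Derivation:
(123,65): row=0b1111011, col=0b1000001, row AND col = 0b1000001 = 65; 65 == 65 -> filled
(50,0): row=0b110010, col=0b0, row AND col = 0b0 = 0; 0 == 0 -> filled
(142,-1): col outside [0, 142] -> not filled
(220,150): row=0b11011100, col=0b10010110, row AND col = 0b10010100 = 148; 148 != 150 -> empty
(234,19): row=0b11101010, col=0b10011, row AND col = 0b10 = 2; 2 != 19 -> empty
(37,8): row=0b100101, col=0b1000, row AND col = 0b0 = 0; 0 != 8 -> empty
(72,55): row=0b1001000, col=0b110111, row AND col = 0b0 = 0; 0 != 55 -> empty
(233,-4): col outside [0, 233] -> not filled
(75,22): row=0b1001011, col=0b10110, row AND col = 0b10 = 2; 2 != 22 -> empty
(142,144): col outside [0, 142] -> not filled
(88,35): row=0b1011000, col=0b100011, row AND col = 0b0 = 0; 0 != 35 -> empty
(203,6): row=0b11001011, col=0b110, row AND col = 0b10 = 2; 2 != 6 -> empty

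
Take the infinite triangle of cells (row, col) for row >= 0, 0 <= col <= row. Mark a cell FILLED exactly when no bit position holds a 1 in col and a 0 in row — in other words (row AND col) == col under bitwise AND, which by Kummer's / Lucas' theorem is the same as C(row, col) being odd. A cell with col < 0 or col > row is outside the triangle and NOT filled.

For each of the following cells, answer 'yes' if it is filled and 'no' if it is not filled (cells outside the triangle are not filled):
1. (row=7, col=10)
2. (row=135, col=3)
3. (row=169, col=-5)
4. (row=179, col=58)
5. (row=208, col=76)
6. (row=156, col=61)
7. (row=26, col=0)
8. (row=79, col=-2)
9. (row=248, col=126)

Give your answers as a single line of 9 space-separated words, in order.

Answer: no yes no no no no yes no no

Derivation:
(7,10): col outside [0, 7] -> not filled
(135,3): row=0b10000111, col=0b11, row AND col = 0b11 = 3; 3 == 3 -> filled
(169,-5): col outside [0, 169] -> not filled
(179,58): row=0b10110011, col=0b111010, row AND col = 0b110010 = 50; 50 != 58 -> empty
(208,76): row=0b11010000, col=0b1001100, row AND col = 0b1000000 = 64; 64 != 76 -> empty
(156,61): row=0b10011100, col=0b111101, row AND col = 0b11100 = 28; 28 != 61 -> empty
(26,0): row=0b11010, col=0b0, row AND col = 0b0 = 0; 0 == 0 -> filled
(79,-2): col outside [0, 79] -> not filled
(248,126): row=0b11111000, col=0b1111110, row AND col = 0b1111000 = 120; 120 != 126 -> empty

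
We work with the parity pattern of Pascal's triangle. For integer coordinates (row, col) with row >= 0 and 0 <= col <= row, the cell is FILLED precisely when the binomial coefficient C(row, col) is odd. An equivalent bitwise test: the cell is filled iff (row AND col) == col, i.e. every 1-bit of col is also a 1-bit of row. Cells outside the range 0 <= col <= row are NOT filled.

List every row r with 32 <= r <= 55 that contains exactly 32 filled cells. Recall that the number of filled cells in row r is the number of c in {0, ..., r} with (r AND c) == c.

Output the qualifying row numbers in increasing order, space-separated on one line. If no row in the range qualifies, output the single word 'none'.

Answer: 47 55

Derivation:
Row r has 2^popcount(r) filled cells, so we need popcount(r) = log2(32) = 5.
Scan r = 32..55 and keep those with exactly 5 one-bits:
r=32=100000 popcount=1 -> skip
r=33=100001 popcount=2 -> skip
r=34=100010 popcount=2 -> skip
r=35=100011 popcount=3 -> skip
r=36=100100 popcount=2 -> skip
r=37=100101 popcount=3 -> skip
r=38=100110 popcount=3 -> skip
r=39=100111 popcount=4 -> skip
r=40=101000 popcount=2 -> skip
r=41=101001 popcount=3 -> skip
r=42=101010 popcount=3 -> skip
r=43=101011 popcount=4 -> skip
r=44=101100 popcount=3 -> skip
r=45=101101 popcount=4 -> skip
r=46=101110 popcount=4 -> skip
r=47=101111 popcount=5 -> KEEP
r=48=110000 popcount=2 -> skip
r=49=110001 popcount=3 -> skip
r=50=110010 popcount=3 -> skip
r=51=110011 popcount=4 -> skip
r=52=110100 popcount=3 -> skip
r=53=110101 popcount=4 -> skip
r=54=110110 popcount=4 -> skip
r=55=110111 popcount=5 -> KEEP
Kept rows: 47 55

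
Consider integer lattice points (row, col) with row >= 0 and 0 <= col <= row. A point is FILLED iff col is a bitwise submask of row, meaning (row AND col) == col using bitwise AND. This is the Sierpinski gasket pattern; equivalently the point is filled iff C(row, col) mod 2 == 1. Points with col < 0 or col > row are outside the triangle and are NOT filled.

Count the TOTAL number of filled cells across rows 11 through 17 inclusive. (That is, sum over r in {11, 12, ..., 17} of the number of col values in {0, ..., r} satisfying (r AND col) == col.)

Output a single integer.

r11=1011 pc3: +8 =8
r12=1100 pc2: +4 =12
r13=1101 pc3: +8 =20
r14=1110 pc3: +8 =28
r15=1111 pc4: +16 =44
r16=10000 pc1: +2 =46
r17=10001 pc2: +4 =50

Answer: 50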